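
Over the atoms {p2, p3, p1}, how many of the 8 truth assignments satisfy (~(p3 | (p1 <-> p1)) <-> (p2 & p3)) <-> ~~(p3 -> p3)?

Initial set: {T ((~(p3 | (p1 <-> p1)) <-> (p2 & p3)) <-> ~~(p3 -> p3))}.
T ((~(p3 | (p1 <-> p1)) <-> (p2 & p3)) <-> ~~(p3 -> p3)): β-rule — branch into T (~(p3 | (p1 <-> p1)) <-> (p2 & p3)), T ~~(p3 -> p3)  //  F (~(p3 | (p1 <-> p1)) <-> (p2 & p3)), F ~~(p3 -> p3).
  branch 1 (add T (~(p3 | (p1 <-> p1)) <-> (p2 & p3)), T ~~(p3 -> p3)):
    T ~~(p3 -> p3): drop double negation, giving T (p3 -> p3).
    T (~(p3 | (p1 <-> p1)) <-> (p2 & p3)): β-rule — branch into T ~(p3 | (p1 <-> p1)), T (p2 & p3)  //  F ~(p3 | (p1 <-> p1)), F (p2 & p3).
      branch 1.1 (add T ~(p3 | (p1 <-> p1)), T (p2 & p3)):
        T ~(p3 | (p1 <-> p1)): α-rule — add F p3, F (p1 <-> p1).
        T (p2 & p3): α-rule — add T p2, T p3.
        × closes — contains both p3 and ~p3.
      branch 1.2 (add F ~(p3 | (p1 <-> p1)), F (p2 & p3)):
        T (p3 -> p3): β-rule — branch into F p3  //  T p3.
          branch 1.2.1 (add F p3):
            F ~(p3 | (p1 <-> p1)): β-rule — branch into T p3  //  T (p1 <-> p1).
              branch 1.2.1.1 (add T p3):
                × closes — contains both p3 and ~p3.
              branch 1.2.1.2 (add T (p1 <-> p1)):
                F (p2 & p3): β-rule — branch into F p2  //  F p3.
                  branch 1.2.1.2.1 (add F p2):
                    T (p1 <-> p1): β-rule — branch into T p1, T p1  //  F p1, F p1.
                      branch 1.2.1.2.1.1 (add T p1, T p1):
                        ○ open, literals {p1=T, p2=F, p3=F}.
                      branch 1.2.1.2.1.2 (add F p1, F p1):
                        ○ open, literals {p1=F, p2=F, p3=F}.
                  branch 1.2.1.2.2 (add F p3):
                    T (p1 <-> p1): β-rule — branch into T p1, T p1  //  F p1, F p1.
                      branch 1.2.1.2.2.1 (add T p1, T p1):
                        ○ open, literals {p1=T, p3=F}.
                      branch 1.2.1.2.2.2 (add F p1, F p1):
                        ○ open, literals {p1=F, p3=F}.
          branch 1.2.2 (add T p3):
            F ~(p3 | (p1 <-> p1)): β-rule — branch into T p3  //  T (p1 <-> p1).
              branch 1.2.2.1 (add T p3):
                F (p2 & p3): β-rule — branch into F p2  //  F p3.
                  branch 1.2.2.1.1 (add F p2):
                    ○ open, literals {p2=F, p3=T}.
                  branch 1.2.2.1.2 (add F p3):
                    × closes — contains both p3 and ~p3.
              branch 1.2.2.2 (add T (p1 <-> p1)):
                F (p2 & p3): β-rule — branch into F p2  //  F p3.
                  branch 1.2.2.2.1 (add F p2):
                    T (p1 <-> p1): β-rule — branch into T p1, T p1  //  F p1, F p1.
                      branch 1.2.2.2.1.1 (add T p1, T p1):
                        ○ open, literals {p1=T, p2=F, p3=T}.
                      branch 1.2.2.2.1.2 (add F p1, F p1):
                        ○ open, literals {p1=F, p2=F, p3=T}.
                  branch 1.2.2.2.2 (add F p3):
                    × closes — contains both p3 and ~p3.
  branch 2 (add F (~(p3 | (p1 <-> p1)) <-> (p2 & p3)), F ~~(p3 -> p3)):
    F ~~(p3 -> p3): drop double negation, giving F (p3 -> p3).
    F (p3 -> p3): α-rule — add T p3, F p3.
    × closes — contains both p3 and ~p3.
5 branches closed, 7 open.
Each open branch fixes some atoms; the unmentioned ones are free. Counting distinct full assignments: branch {p1=T, p2=F, p3=F} (none free) contributes 1 new; branch {p1=F, p2=F, p3=F} (none free) contributes 1 new; branch {p1=T, p3=F} (p2) contributes 1 new; branch {p1=F, p3=F} (p2) contributes 1 new; branch {p2=F, p3=T} (p1) contributes 2 new; branch {p1=T, p2=F, p3=T} (none free) contributes 0 new; branch {p1=F, p2=F, p3=T} (none free) contributes 0 new. Total: 6.

6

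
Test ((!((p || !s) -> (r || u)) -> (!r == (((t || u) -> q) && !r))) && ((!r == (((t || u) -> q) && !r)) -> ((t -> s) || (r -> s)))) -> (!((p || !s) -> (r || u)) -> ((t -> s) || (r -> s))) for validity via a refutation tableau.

Valid

Assume the negation and expand:
Initial set: {!(((!((p || !s) -> (r || u)) -> (!r == (((t || u) -> q) && !r))) && ((!r == (((t || u) -> q) && !r)) -> ((t -> s) || (r -> s)))) -> (!((p || !s) -> (r || u)) -> ((t -> s) || (r -> s))))}.
!(((!((p || !s) -> (r || u)) -> (!r == (((t || u) -> q) && !r))) && ((!r == (((t || u) -> q) && !r)) -> ((t -> s) || (r -> s)))) -> (!((p || !s) -> (r || u)) -> ((t -> s) || (r -> s)))): α-rule — add ((!((p || !s) -> (r || u)) -> (!r == (((t || u) -> q) && !r))) && ((!r == (((t || u) -> q) && !r)) -> ((t -> s) || (r -> s)))), !(!((p || !s) -> (r || u)) -> ((t -> s) || (r -> s))).
((!((p || !s) -> (r || u)) -> (!r == (((t || u) -> q) && !r))) && ((!r == (((t || u) -> q) && !r)) -> ((t -> s) || (r -> s)))): α-rule — add (!((p || !s) -> (r || u)) -> (!r == (((t || u) -> q) && !r))), ((!r == (((t || u) -> q) && !r)) -> ((t -> s) || (r -> s))).
!(!((p || !s) -> (r || u)) -> ((t -> s) || (r -> s))): α-rule — add !((p || !s) -> (r || u)), !((t -> s) || (r -> s)).
!((p || !s) -> (r || u)): α-rule — add (p || !s), !(r || u).
!((t -> s) || (r -> s)): α-rule — add !(t -> s), !(r -> s).
!(r || u): α-rule — add !r, !u.
!(t -> s): α-rule — add t, !s.
!(r -> s): α-rule — add r, !s.
× closes — contains both r and !r.
All 1 branch closes.
Every branch closed, so the negation is unsatisfiable and the formula is valid.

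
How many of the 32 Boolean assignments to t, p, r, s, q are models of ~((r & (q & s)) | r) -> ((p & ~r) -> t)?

28

Initial set: {(~((r & (q & s)) | r) -> ((p & ~r) -> t))}.
(~((r & (q & s)) | r) -> ((p & ~r) -> t)): β-rule — branch into ~~((r & (q & s)) | r)  //  ((p & ~r) -> t).
  branch 1 (add ~~((r & (q & s)) | r)):
    ~~((r & (q & s)) | r): β-rule — branch into (r & (q & s))  //  r.
      branch 1.1 (add (r & (q & s))):
        (r & (q & s)): α-rule — add r, (q & s).
        (q & s): α-rule — add q, s.
        ○ open, literals {q=1, r=1, s=1}.
      branch 1.2 (add r):
        ○ open, literals {r=1}.
  branch 2 (add ((p & ~r) -> t)):
    ((p & ~r) -> t): β-rule — branch into ~(p & ~r)  //  t.
      branch 2.1 (add ~(p & ~r)):
        ~(p & ~r): β-rule — branch into ~p  //  ~~r.
          branch 2.1.1 (add ~p):
            ○ open, literals {p=0}.
          branch 2.1.2 (add ~~r):
            ○ open, literals {r=1}.
      branch 2.2 (add t):
        ○ open, literals {t=1}.
0 branches closed, 5 open.
Each open branch fixes some atoms; the unmentioned ones are free. Counting distinct full assignments: branch {q=1, r=1, s=1} (t, p) contributes 4 new; branch {r=1} (t, p, s, q) contributes 12 new; branch {p=0} (t, r, s, q) contributes 8 new; branch {r=1} (t, p, s, q) contributes 0 new; branch {t=1} (p, r, s, q) contributes 4 new. Total: 28.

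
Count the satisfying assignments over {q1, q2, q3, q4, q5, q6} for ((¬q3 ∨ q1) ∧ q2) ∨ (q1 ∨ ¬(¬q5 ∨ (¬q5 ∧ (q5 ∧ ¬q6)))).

52

Initial set: {(((¬q3 ∨ q1) ∧ q2) ∨ (q1 ∨ ¬(¬q5 ∨ (¬q5 ∧ (q5 ∧ ¬q6)))))}.
(((¬q3 ∨ q1) ∧ q2) ∨ (q1 ∨ ¬(¬q5 ∨ (¬q5 ∧ (q5 ∧ ¬q6))))): β-rule — branch into ((¬q3 ∨ q1) ∧ q2)  //  (q1 ∨ ¬(¬q5 ∨ (¬q5 ∧ (q5 ∧ ¬q6)))).
  branch 1 (add ((¬q3 ∨ q1) ∧ q2)):
    ((¬q3 ∨ q1) ∧ q2): α-rule — add (¬q3 ∨ q1), q2.
    (¬q3 ∨ q1): β-rule — branch into ¬q3  //  q1.
      branch 1.1 (add ¬q3):
        ○ open, literals {q2=T, q3=F}.
      branch 1.2 (add q1):
        ○ open, literals {q1=T, q2=T}.
  branch 2 (add (q1 ∨ ¬(¬q5 ∨ (¬q5 ∧ (q5 ∧ ¬q6))))):
    (q1 ∨ ¬(¬q5 ∨ (¬q5 ∧ (q5 ∧ ¬q6)))): β-rule — branch into q1  //  ¬(¬q5 ∨ (¬q5 ∧ (q5 ∧ ¬q6))).
      branch 2.1 (add q1):
        ○ open, literals {q1=T}.
      branch 2.2 (add ¬(¬q5 ∨ (¬q5 ∧ (q5 ∧ ¬q6)))):
        ¬(¬q5 ∨ (¬q5 ∧ (q5 ∧ ¬q6))): α-rule — add ¬¬q5, ¬(¬q5 ∧ (q5 ∧ ¬q6)).
        ¬(¬q5 ∧ (q5 ∧ ¬q6)): β-rule — branch into ¬¬q5  //  ¬(q5 ∧ ¬q6).
          branch 2.2.1 (add ¬¬q5):
            ○ open, literals {q5=T}.
          branch 2.2.2 (add ¬(q5 ∧ ¬q6)):
            ¬(q5 ∧ ¬q6): β-rule — branch into ¬q5  //  ¬¬q6.
              branch 2.2.2.1 (add ¬q5):
                × closes — contains both q5 and ¬q5.
              branch 2.2.2.2 (add ¬¬q6):
                ○ open, literals {q5=T, q6=T}.
1 branch closed, 5 open.
Each open branch fixes some atoms; the unmentioned ones are free. Counting distinct full assignments: branch {q2=T, q3=F} (q1, q4, q5, q6) contributes 16 new; branch {q1=T, q2=T} (q3, q4, q5, q6) contributes 8 new; branch {q1=T} (q2, q3, q4, q5, q6) contributes 16 new; branch {q5=T} (q1, q2, q3, q4, q6) contributes 12 new; branch {q5=T, q6=T} (q1, q2, q3, q4) contributes 0 new. Total: 52.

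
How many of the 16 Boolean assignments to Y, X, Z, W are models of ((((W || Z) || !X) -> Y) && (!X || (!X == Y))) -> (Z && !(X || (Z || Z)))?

11

Initial set: {(((((W || Z) || !X) -> Y) && (!X || (!X == Y))) -> (Z && !(X || (Z || Z))))}.
(((((W || Z) || !X) -> Y) && (!X || (!X == Y))) -> (Z && !(X || (Z || Z)))): β-rule — branch into !((((W || Z) || !X) -> Y) && (!X || (!X == Y)))  //  (Z && !(X || (Z || Z))).
  branch 1 (add !((((W || Z) || !X) -> Y) && (!X || (!X == Y)))):
    !((((W || Z) || !X) -> Y) && (!X || (!X == Y))): β-rule — branch into !(((W || Z) || !X) -> Y)  //  !(!X || (!X == Y)).
      branch 1.1 (add !(((W || Z) || !X) -> Y)):
        !(((W || Z) || !X) -> Y): α-rule — add ((W || Z) || !X), !Y.
        ((W || Z) || !X): β-rule — branch into (W || Z)  //  !X.
          branch 1.1.1 (add (W || Z)):
            (W || Z): β-rule — branch into W  //  Z.
              branch 1.1.1.1 (add W):
                ○ open, literals {W=1, Y=0}.
              branch 1.1.1.2 (add Z):
                ○ open, literals {Y=0, Z=1}.
          branch 1.1.2 (add !X):
            ○ open, literals {X=0, Y=0}.
      branch 1.2 (add !(!X || (!X == Y))):
        !(!X || (!X == Y)): α-rule — add !!X, !(!X == Y).
        !(!X == Y): β-rule — branch into !X, !Y  //  !!X, Y.
          branch 1.2.1 (add !X, !Y):
            × closes — contains both X and !X.
          branch 1.2.2 (add !!X, Y):
            ○ open, literals {X=1, Y=1}.
  branch 2 (add (Z && !(X || (Z || Z)))):
    (Z && !(X || (Z || Z))): α-rule — add Z, !(X || (Z || Z)).
    !(X || (Z || Z)): α-rule — add !X, !(Z || Z).
    !(Z || Z): α-rule — add !Z, !Z.
    × closes — contains both Z and !Z.
2 branches closed, 4 open.
Each open branch fixes some atoms; the unmentioned ones are free. Counting distinct full assignments: branch {W=1, Y=0} (X, Z) contributes 4 new; branch {Y=0, Z=1} (X, W) contributes 2 new; branch {X=0, Y=0} (Z, W) contributes 1 new; branch {X=1, Y=1} (Z, W) contributes 4 new. Total: 11.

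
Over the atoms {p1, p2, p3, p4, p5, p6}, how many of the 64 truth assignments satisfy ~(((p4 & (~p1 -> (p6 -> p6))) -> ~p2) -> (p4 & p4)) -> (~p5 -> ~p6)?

56

Initial set: {T (~(((p4 & (~p1 -> (p6 -> p6))) -> ~p2) -> (p4 & p4)) -> (~p5 -> ~p6))}.
T (~(((p4 & (~p1 -> (p6 -> p6))) -> ~p2) -> (p4 & p4)) -> (~p5 -> ~p6)): β-rule — branch into F ~(((p4 & (~p1 -> (p6 -> p6))) -> ~p2) -> (p4 & p4))  //  T (~p5 -> ~p6).
  branch 1 (add F ~(((p4 & (~p1 -> (p6 -> p6))) -> ~p2) -> (p4 & p4))):
    F ~(((p4 & (~p1 -> (p6 -> p6))) -> ~p2) -> (p4 & p4)): β-rule — branch into F ((p4 & (~p1 -> (p6 -> p6))) -> ~p2)  //  T (p4 & p4).
      branch 1.1 (add F ((p4 & (~p1 -> (p6 -> p6))) -> ~p2)):
        F ((p4 & (~p1 -> (p6 -> p6))) -> ~p2): α-rule — add T (p4 & (~p1 -> (p6 -> p6))), F ~p2.
        T (p4 & (~p1 -> (p6 -> p6))): α-rule — add T p4, T (~p1 -> (p6 -> p6)).
        T (~p1 -> (p6 -> p6)): β-rule — branch into F ~p1  //  T (p6 -> p6).
          branch 1.1.1 (add F ~p1):
            ○ open, literals {p1=1, p2=1, p4=1}.
          branch 1.1.2 (add T (p6 -> p6)):
            T (p6 -> p6): β-rule — branch into F p6  //  T p6.
              branch 1.1.2.1 (add F p6):
                ○ open, literals {p2=1, p4=1, p6=0}.
              branch 1.1.2.2 (add T p6):
                ○ open, literals {p2=1, p4=1, p6=1}.
      branch 1.2 (add T (p4 & p4)):
        T (p4 & p4): α-rule — add T p4, T p4.
        ○ open, literals {p4=1}.
  branch 2 (add T (~p5 -> ~p6)):
    T (~p5 -> ~p6): β-rule — branch into F ~p5  //  T ~p6.
      branch 2.1 (add F ~p5):
        ○ open, literals {p5=1}.
      branch 2.2 (add T ~p6):
        ○ open, literals {p6=0}.
0 branches closed, 6 open.
Each open branch fixes some atoms; the unmentioned ones are free. Counting distinct full assignments: branch {p1=1, p2=1, p4=1} (p3, p5, p6) contributes 8 new; branch {p2=1, p4=1, p6=0} (p1, p3, p5) contributes 4 new; branch {p2=1, p4=1, p6=1} (p1, p3, p5) contributes 4 new; branch {p4=1} (p1, p2, p3, p5, p6) contributes 16 new; branch {p5=1} (p1, p2, p3, p4, p6) contributes 16 new; branch {p6=0} (p1, p2, p3, p4, p5) contributes 8 new. Total: 56.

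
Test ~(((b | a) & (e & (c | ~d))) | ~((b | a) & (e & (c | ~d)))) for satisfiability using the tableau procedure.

Initial set: {~(((b | a) & (e & (c | ~d))) | ~((b | a) & (e & (c | ~d))))}.
~(((b | a) & (e & (c | ~d))) | ~((b | a) & (e & (c | ~d)))): α-rule — add ~((b | a) & (e & (c | ~d))), ~~((b | a) & (e & (c | ~d))).
~~((b | a) & (e & (c | ~d))): α-rule — add (b | a), (e & (c | ~d)).
(e & (c | ~d)): α-rule — add e, (c | ~d).
~((b | a) & (e & (c | ~d))): β-rule — branch into ~(b | a)  //  ~(e & (c | ~d)).
  branch 1 (add ~(b | a)):
    ~(b | a): α-rule — add ~b, ~a.
    (b | a): β-rule — branch into b  //  a.
      branch 1.1 (add b):
        × closes — contains both b and ~b.
      branch 1.2 (add a):
        × closes — contains both a and ~a.
  branch 2 (add ~(e & (c | ~d))):
    (b | a): β-rule — branch into b  //  a.
      branch 2.1 (add b):
        (c | ~d): β-rule — branch into c  //  ~d.
          branch 2.1.1 (add c):
            ~(e & (c | ~d)): β-rule — branch into ~e  //  ~(c | ~d).
              branch 2.1.1.1 (add ~e):
                × closes — contains both e and ~e.
              branch 2.1.1.2 (add ~(c | ~d)):
                ~(c | ~d): α-rule — add ~c, ~~d.
                × closes — contains both c and ~c.
          branch 2.1.2 (add ~d):
            ~(e & (c | ~d)): β-rule — branch into ~e  //  ~(c | ~d).
              branch 2.1.2.1 (add ~e):
                × closes — contains both e and ~e.
              branch 2.1.2.2 (add ~(c | ~d)):
                ~(c | ~d): α-rule — add ~c, ~~d.
                × closes — contains both d and ~d.
      branch 2.2 (add a):
        (c | ~d): β-rule — branch into c  //  ~d.
          branch 2.2.1 (add c):
            ~(e & (c | ~d)): β-rule — branch into ~e  //  ~(c | ~d).
              branch 2.2.1.1 (add ~e):
                × closes — contains both e and ~e.
              branch 2.2.1.2 (add ~(c | ~d)):
                ~(c | ~d): α-rule — add ~c, ~~d.
                × closes — contains both c and ~c.
          branch 2.2.2 (add ~d):
            ~(e & (c | ~d)): β-rule — branch into ~e  //  ~(c | ~d).
              branch 2.2.2.1 (add ~e):
                × closes — contains both e and ~e.
              branch 2.2.2.2 (add ~(c | ~d)):
                ~(c | ~d): α-rule — add ~c, ~~d.
                × closes — contains both d and ~d.
All 10 branches close.
Every branch closed; the formula is unsatisfiable.

Unsatisfiable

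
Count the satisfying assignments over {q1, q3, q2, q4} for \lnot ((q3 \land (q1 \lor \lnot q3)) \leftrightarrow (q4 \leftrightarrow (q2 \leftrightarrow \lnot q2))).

8

Initial set: {T \lnot ((q3 \land (q1 \lor \lnot q3)) \leftrightarrow (q4 \leftrightarrow (q2 \leftrightarrow \lnot q2)))}.
T \lnot ((q3 \land (q1 \lor \lnot q3)) \leftrightarrow (q4 \leftrightarrow (q2 \leftrightarrow \lnot q2))): β-rule — branch into T (q3 \land (q1 \lor \lnot q3)), F (q4 \leftrightarrow (q2 \leftrightarrow \lnot q2))  //  F (q3 \land (q1 \lor \lnot q3)), T (q4 \leftrightarrow (q2 \leftrightarrow \lnot q2)).
  branch 1 (add T (q3 \land (q1 \lor \lnot q3)), F (q4 \leftrightarrow (q2 \leftrightarrow \lnot q2))):
    T (q3 \land (q1 \lor \lnot q3)): α-rule — add T q3, T (q1 \lor \lnot q3).
    F (q4 \leftrightarrow (q2 \leftrightarrow \lnot q2)): β-rule — branch into T q4, F (q2 \leftrightarrow \lnot q2)  //  F q4, T (q2 \leftrightarrow \lnot q2).
      branch 1.1 (add T q4, F (q2 \leftrightarrow \lnot q2)):
        T (q1 \lor \lnot q3): β-rule — branch into T q1  //  T \lnot q3.
          branch 1.1.1 (add T q1):
            F (q2 \leftrightarrow \lnot q2): β-rule — branch into T q2, F \lnot q2  //  F q2, T \lnot q2.
              branch 1.1.1.1 (add T q2, F \lnot q2):
                ○ open, literals {q1=true, q2=true, q3=true, q4=true}.
              branch 1.1.1.2 (add F q2, T \lnot q2):
                ○ open, literals {q1=true, q2=false, q3=true, q4=true}.
          branch 1.1.2 (add T \lnot q3):
            × closes — contains both q3 and \lnot q3.
      branch 1.2 (add F q4, T (q2 \leftrightarrow \lnot q2)):
        T (q1 \lor \lnot q3): β-rule — branch into T q1  //  T \lnot q3.
          branch 1.2.1 (add T q1):
            T (q2 \leftrightarrow \lnot q2): β-rule — branch into T q2, T \lnot q2  //  F q2, F \lnot q2.
              branch 1.2.1.1 (add T q2, T \lnot q2):
                × closes — contains both q2 and \lnot q2.
              branch 1.2.1.2 (add F q2, F \lnot q2):
                × closes — contains both q2 and \lnot q2.
          branch 1.2.2 (add T \lnot q3):
            × closes — contains both q3 and \lnot q3.
  branch 2 (add F (q3 \land (q1 \lor \lnot q3)), T (q4 \leftrightarrow (q2 \leftrightarrow \lnot q2))):
    F (q3 \land (q1 \lor \lnot q3)): β-rule — branch into F q3  //  F (q1 \lor \lnot q3).
      branch 2.1 (add F q3):
        T (q4 \leftrightarrow (q2 \leftrightarrow \lnot q2)): β-rule — branch into T q4, T (q2 \leftrightarrow \lnot q2)  //  F q4, F (q2 \leftrightarrow \lnot q2).
          branch 2.1.1 (add T q4, T (q2 \leftrightarrow \lnot q2)):
            T (q2 \leftrightarrow \lnot q2): β-rule — branch into T q2, T \lnot q2  //  F q2, F \lnot q2.
              branch 2.1.1.1 (add T q2, T \lnot q2):
                × closes — contains both q2 and \lnot q2.
              branch 2.1.1.2 (add F q2, F \lnot q2):
                × closes — contains both q2 and \lnot q2.
          branch 2.1.2 (add F q4, F (q2 \leftrightarrow \lnot q2)):
            F (q2 \leftrightarrow \lnot q2): β-rule — branch into T q2, F \lnot q2  //  F q2, T \lnot q2.
              branch 2.1.2.1 (add T q2, F \lnot q2):
                ○ open, literals {q2=true, q3=false, q4=false}.
              branch 2.1.2.2 (add F q2, T \lnot q2):
                ○ open, literals {q2=false, q3=false, q4=false}.
      branch 2.2 (add F (q1 \lor \lnot q3)):
        F (q1 \lor \lnot q3): α-rule — add F q1, F \lnot q3.
        T (q4 \leftrightarrow (q2 \leftrightarrow \lnot q2)): β-rule — branch into T q4, T (q2 \leftrightarrow \lnot q2)  //  F q4, F (q2 \leftrightarrow \lnot q2).
          branch 2.2.1 (add T q4, T (q2 \leftrightarrow \lnot q2)):
            T (q2 \leftrightarrow \lnot q2): β-rule — branch into T q2, T \lnot q2  //  F q2, F \lnot q2.
              branch 2.2.1.1 (add T q2, T \lnot q2):
                × closes — contains both q2 and \lnot q2.
              branch 2.2.1.2 (add F q2, F \lnot q2):
                × closes — contains both q2 and \lnot q2.
          branch 2.2.2 (add F q4, F (q2 \leftrightarrow \lnot q2)):
            F (q2 \leftrightarrow \lnot q2): β-rule — branch into T q2, F \lnot q2  //  F q2, T \lnot q2.
              branch 2.2.2.1 (add T q2, F \lnot q2):
                ○ open, literals {q1=false, q2=true, q3=true, q4=false}.
              branch 2.2.2.2 (add F q2, T \lnot q2):
                ○ open, literals {q1=false, q2=false, q3=true, q4=false}.
8 branches closed, 6 open.
Each open branch fixes some atoms; the unmentioned ones are free. Counting distinct full assignments: branch {q1=true, q2=true, q3=true, q4=true} (none free) contributes 1 new; branch {q1=true, q2=false, q3=true, q4=true} (none free) contributes 1 new; branch {q2=true, q3=false, q4=false} (q1) contributes 2 new; branch {q2=false, q3=false, q4=false} (q1) contributes 2 new; branch {q1=false, q2=true, q3=true, q4=false} (none free) contributes 1 new; branch {q1=false, q2=false, q3=true, q4=false} (none free) contributes 1 new. Total: 8.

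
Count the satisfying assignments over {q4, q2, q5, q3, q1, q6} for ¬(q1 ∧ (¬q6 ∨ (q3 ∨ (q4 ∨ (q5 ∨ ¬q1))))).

34

Initial set: {¬(q1 ∧ (¬q6 ∨ (q3 ∨ (q4 ∨ (q5 ∨ ¬q1)))))}.
¬(q1 ∧ (¬q6 ∨ (q3 ∨ (q4 ∨ (q5 ∨ ¬q1))))): β-rule — branch into ¬q1  //  ¬(¬q6 ∨ (q3 ∨ (q4 ∨ (q5 ∨ ¬q1)))).
  branch 1 (add ¬q1):
    ○ open, literals {q1=0}.
  branch 2 (add ¬(¬q6 ∨ (q3 ∨ (q4 ∨ (q5 ∨ ¬q1))))):
    ¬(¬q6 ∨ (q3 ∨ (q4 ∨ (q5 ∨ ¬q1)))): α-rule — add ¬¬q6, ¬(q3 ∨ (q4 ∨ (q5 ∨ ¬q1))).
    ¬(q3 ∨ (q4 ∨ (q5 ∨ ¬q1))): α-rule — add ¬q3, ¬(q4 ∨ (q5 ∨ ¬q1)).
    ¬(q4 ∨ (q5 ∨ ¬q1)): α-rule — add ¬q4, ¬(q5 ∨ ¬q1).
    ¬(q5 ∨ ¬q1): α-rule — add ¬q5, ¬¬q1.
    ○ open, literals {q1=1, q3=0, q4=0, q5=0, q6=1}.
0 branches closed, 2 open.
Each open branch fixes some atoms; the unmentioned ones are free. Counting distinct full assignments: branch {q1=0} (q4, q2, q5, q3, q6) contributes 32 new; branch {q1=1, q3=0, q4=0, q5=0, q6=1} (q2) contributes 2 new. Total: 34.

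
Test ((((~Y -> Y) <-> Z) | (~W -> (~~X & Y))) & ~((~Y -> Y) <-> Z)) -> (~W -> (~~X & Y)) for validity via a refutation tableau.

Assume the negation and expand:
Initial set: {~(((((~Y -> Y) <-> Z) | (~W -> (~~X & Y))) & ~((~Y -> Y) <-> Z)) -> (~W -> (~~X & Y)))}.
~(((((~Y -> Y) <-> Z) | (~W -> (~~X & Y))) & ~((~Y -> Y) <-> Z)) -> (~W -> (~~X & Y))): α-rule — add ((((~Y -> Y) <-> Z) | (~W -> (~~X & Y))) & ~((~Y -> Y) <-> Z)), ~(~W -> (~~X & Y)).
((((~Y -> Y) <-> Z) | (~W -> (~~X & Y))) & ~((~Y -> Y) <-> Z)): α-rule — add (((~Y -> Y) <-> Z) | (~W -> (~~X & Y))), ~((~Y -> Y) <-> Z).
~(~W -> (~~X & Y)): α-rule — add ~W, ~(~~X & Y).
(((~Y -> Y) <-> Z) | (~W -> (~~X & Y))): β-rule — branch into ((~Y -> Y) <-> Z)  //  (~W -> (~~X & Y)).
  branch 1 (add ((~Y -> Y) <-> Z)):
    ~((~Y -> Y) <-> Z): β-rule — branch into (~Y -> Y), ~Z  //  ~(~Y -> Y), Z.
      branch 1.1 (add (~Y -> Y), ~Z):
        ~(~~X & Y): β-rule — branch into ~~~X  //  ~Y.
          branch 1.1.1 (add ~~~X):
            ~~~X: drop double negation, giving ~X.
            ((~Y -> Y) <-> Z): β-rule — branch into (~Y -> Y), Z  //  ~(~Y -> Y), ~Z.
              branch 1.1.1.1 (add (~Y -> Y), Z):
                × closes — contains both Z and ~Z.
              branch 1.1.1.2 (add ~(~Y -> Y), ~Z):
                ~(~Y -> Y): α-rule — add ~Y, ~Y.
                (~Y -> Y): β-rule — branch into ~~Y  //  Y.
                  branch 1.1.1.2.1 (add ~~Y):
                    × closes — contains both Y and ~Y.
                  branch 1.1.1.2.2 (add Y):
                    × closes — contains both Y and ~Y.
          branch 1.1.2 (add ~Y):
            ((~Y -> Y) <-> Z): β-rule — branch into (~Y -> Y), Z  //  ~(~Y -> Y), ~Z.
              branch 1.1.2.1 (add (~Y -> Y), Z):
                × closes — contains both Z and ~Z.
              branch 1.1.2.2 (add ~(~Y -> Y), ~Z):
                ~(~Y -> Y): α-rule — add ~Y, ~Y.
                (~Y -> Y): β-rule — branch into ~~Y  //  Y.
                  branch 1.1.2.2.1 (add ~~Y):
                    × closes — contains both Y and ~Y.
                  branch 1.1.2.2.2 (add Y):
                    × closes — contains both Y and ~Y.
      branch 1.2 (add ~(~Y -> Y), Z):
        ~(~Y -> Y): α-rule — add ~Y, ~Y.
        ~(~~X & Y): β-rule — branch into ~~~X  //  ~Y.
          branch 1.2.1 (add ~~~X):
            ~~~X: drop double negation, giving ~X.
            ((~Y -> Y) <-> Z): β-rule — branch into (~Y -> Y), Z  //  ~(~Y -> Y), ~Z.
              branch 1.2.1.1 (add (~Y -> Y), Z):
                (~Y -> Y): β-rule — branch into ~~Y  //  Y.
                  branch 1.2.1.1.1 (add ~~Y):
                    × closes — contains both Y and ~Y.
                  branch 1.2.1.1.2 (add Y):
                    × closes — contains both Y and ~Y.
              branch 1.2.1.2 (add ~(~Y -> Y), ~Z):
                × closes — contains both Z and ~Z.
          branch 1.2.2 (add ~Y):
            ((~Y -> Y) <-> Z): β-rule — branch into (~Y -> Y), Z  //  ~(~Y -> Y), ~Z.
              branch 1.2.2.1 (add (~Y -> Y), Z):
                (~Y -> Y): β-rule — branch into ~~Y  //  Y.
                  branch 1.2.2.1.1 (add ~~Y):
                    × closes — contains both Y and ~Y.
                  branch 1.2.2.1.2 (add Y):
                    × closes — contains both Y and ~Y.
              branch 1.2.2.2 (add ~(~Y -> Y), ~Z):
                × closes — contains both Z and ~Z.
  branch 2 (add (~W -> (~~X & Y))):
    ~((~Y -> Y) <-> Z): β-rule — branch into (~Y -> Y), ~Z  //  ~(~Y -> Y), Z.
      branch 2.1 (add (~Y -> Y), ~Z):
        ~(~~X & Y): β-rule — branch into ~~~X  //  ~Y.
          branch 2.1.1 (add ~~~X):
            ~~~X: drop double negation, giving ~X.
            (~W -> (~~X & Y)): β-rule — branch into ~~W  //  (~~X & Y).
              branch 2.1.1.1 (add ~~W):
                × closes — contains both W and ~W.
              branch 2.1.1.2 (add (~~X & Y)):
                (~~X & Y): α-rule — add ~~X, Y.
                ~~X: drop double negation, giving X.
                × closes — contains both X and ~X.
          branch 2.1.2 (add ~Y):
            (~W -> (~~X & Y)): β-rule — branch into ~~W  //  (~~X & Y).
              branch 2.1.2.1 (add ~~W):
                × closes — contains both W and ~W.
              branch 2.1.2.2 (add (~~X & Y)):
                (~~X & Y): α-rule — add ~~X, Y.
                × closes — contains both Y and ~Y.
      branch 2.2 (add ~(~Y -> Y), Z):
        ~(~Y -> Y): α-rule — add ~Y, ~Y.
        ~(~~X & Y): β-rule — branch into ~~~X  //  ~Y.
          branch 2.2.1 (add ~~~X):
            ~~~X: drop double negation, giving ~X.
            (~W -> (~~X & Y)): β-rule — branch into ~~W  //  (~~X & Y).
              branch 2.2.1.1 (add ~~W):
                × closes — contains both W and ~W.
              branch 2.2.1.2 (add (~~X & Y)):
                (~~X & Y): α-rule — add ~~X, Y.
                × closes — contains both Y and ~Y.
          branch 2.2.2 (add ~Y):
            (~W -> (~~X & Y)): β-rule — branch into ~~W  //  (~~X & Y).
              branch 2.2.2.1 (add ~~W):
                × closes — contains both W and ~W.
              branch 2.2.2.2 (add (~~X & Y)):
                (~~X & Y): α-rule — add ~~X, Y.
                × closes — contains both Y and ~Y.
All 20 branches close.
Every branch closed, so the negation is unsatisfiable and the formula is valid.

Valid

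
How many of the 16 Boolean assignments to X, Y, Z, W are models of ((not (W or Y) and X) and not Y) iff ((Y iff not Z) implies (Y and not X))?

6

Initial set: {(((not (W or Y) and X) and not Y) iff ((Y iff not Z) implies (Y and not X)))}.
(((not (W or Y) and X) and not Y) iff ((Y iff not Z) implies (Y and not X))): β-rule — branch into ((not (W or Y) and X) and not Y), ((Y iff not Z) implies (Y and not X))  //  not ((not (W or Y) and X) and not Y), not ((Y iff not Z) implies (Y and not X)).
  branch 1 (add ((not (W or Y) and X) and not Y), ((Y iff not Z) implies (Y and not X))):
    ((not (W or Y) and X) and not Y): α-rule — add (not (W or Y) and X), not Y.
    (not (W or Y) and X): α-rule — add not (W or Y), X.
    not (W or Y): α-rule — add not W, not Y.
    ((Y iff not Z) implies (Y and not X)): β-rule — branch into not (Y iff not Z)  //  (Y and not X).
      branch 1.1 (add not (Y iff not Z)):
        not (Y iff not Z): β-rule — branch into Y, not not Z  //  not Y, not Z.
          branch 1.1.1 (add Y, not not Z):
            × closes — contains both Y and not Y.
          branch 1.1.2 (add not Y, not Z):
            ○ open, literals {W=false, X=true, Y=false, Z=false}.
      branch 1.2 (add (Y and not X)):
        (Y and not X): α-rule — add Y, not X.
        × closes — contains both Y and not Y.
  branch 2 (add not ((not (W or Y) and X) and not Y), not ((Y iff not Z) implies (Y and not X))):
    not ((Y iff not Z) implies (Y and not X)): α-rule — add (Y iff not Z), not (Y and not X).
    not ((not (W or Y) and X) and not Y): β-rule — branch into not (not (W or Y) and X)  //  not not Y.
      branch 2.1 (add not (not (W or Y) and X)):
        (Y iff not Z): β-rule — branch into Y, not Z  //  not Y, not not Z.
          branch 2.1.1 (add Y, not Z):
            not (Y and not X): β-rule — branch into not Y  //  not not X.
              branch 2.1.1.1 (add not Y):
                × closes — contains both Y and not Y.
              branch 2.1.1.2 (add not not X):
                not (not (W or Y) and X): β-rule — branch into not not (W or Y)  //  not X.
                  branch 2.1.1.2.1 (add not not (W or Y)):
                    not not (W or Y): β-rule — branch into W  //  Y.
                      branch 2.1.1.2.1.1 (add W):
                        ○ open, literals {W=true, X=true, Y=true, Z=false}.
                      branch 2.1.1.2.1.2 (add Y):
                        ○ open, literals {X=true, Y=true, Z=false}.
                  branch 2.1.1.2.2 (add not X):
                    × closes — contains both X and not X.
          branch 2.1.2 (add not Y, not not Z):
            not (Y and not X): β-rule — branch into not Y  //  not not X.
              branch 2.1.2.1 (add not Y):
                not (not (W or Y) and X): β-rule — branch into not not (W or Y)  //  not X.
                  branch 2.1.2.1.1 (add not not (W or Y)):
                    not not (W or Y): β-rule — branch into W  //  Y.
                      branch 2.1.2.1.1.1 (add W):
                        ○ open, literals {W=true, Y=false, Z=true}.
                      branch 2.1.2.1.1.2 (add Y):
                        × closes — contains both Y and not Y.
                  branch 2.1.2.1.2 (add not X):
                    ○ open, literals {X=false, Y=false, Z=true}.
              branch 2.1.2.2 (add not not X):
                not (not (W or Y) and X): β-rule — branch into not not (W or Y)  //  not X.
                  branch 2.1.2.2.1 (add not not (W or Y)):
                    not not (W or Y): β-rule — branch into W  //  Y.
                      branch 2.1.2.2.1.1 (add W):
                        ○ open, literals {W=true, X=true, Y=false, Z=true}.
                      branch 2.1.2.2.1.2 (add Y):
                        × closes — contains both Y and not Y.
                  branch 2.1.2.2.2 (add not X):
                    × closes — contains both X and not X.
      branch 2.2 (add not not Y):
        (Y iff not Z): β-rule — branch into Y, not Z  //  not Y, not not Z.
          branch 2.2.1 (add Y, not Z):
            not (Y and not X): β-rule — branch into not Y  //  not not X.
              branch 2.2.1.1 (add not Y):
                × closes — contains both Y and not Y.
              branch 2.2.1.2 (add not not X):
                ○ open, literals {X=true, Y=true, Z=false}.
          branch 2.2.2 (add not Y, not not Z):
            × closes — contains both Y and not Y.
9 branches closed, 7 open.
Each open branch fixes some atoms; the unmentioned ones are free. Counting distinct full assignments: branch {W=false, X=true, Y=false, Z=false} (none free) contributes 1 new; branch {W=true, X=true, Y=true, Z=false} (none free) contributes 1 new; branch {X=true, Y=true, Z=false} (W) contributes 1 new; branch {W=true, Y=false, Z=true} (X) contributes 2 new; branch {X=false, Y=false, Z=true} (W) contributes 1 new; branch {W=true, X=true, Y=false, Z=true} (none free) contributes 0 new; branch {X=true, Y=true, Z=false} (W) contributes 0 new. Total: 6.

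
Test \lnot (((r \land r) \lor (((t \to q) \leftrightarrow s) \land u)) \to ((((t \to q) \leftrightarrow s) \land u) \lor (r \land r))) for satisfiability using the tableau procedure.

Initial set: {\lnot (((r \land r) \lor (((t \to q) \leftrightarrow s) \land u)) \to ((((t \to q) \leftrightarrow s) \land u) \lor (r \land r)))}.
\lnot (((r \land r) \lor (((t \to q) \leftrightarrow s) \land u)) \to ((((t \to q) \leftrightarrow s) \land u) \lor (r \land r))): α-rule — add ((r \land r) \lor (((t \to q) \leftrightarrow s) \land u)), \lnot ((((t \to q) \leftrightarrow s) \land u) \lor (r \land r)).
\lnot ((((t \to q) \leftrightarrow s) \land u) \lor (r \land r)): α-rule — add \lnot (((t \to q) \leftrightarrow s) \land u), \lnot (r \land r).
((r \land r) \lor (((t \to q) \leftrightarrow s) \land u)): β-rule — branch into (r \land r)  //  (((t \to q) \leftrightarrow s) \land u).
  branch 1 (add (r \land r)):
    (r \land r): α-rule — add r, r.
    \lnot (((t \to q) \leftrightarrow s) \land u): β-rule — branch into \lnot ((t \to q) \leftrightarrow s)  //  \lnot u.
      branch 1.1 (add \lnot ((t \to q) \leftrightarrow s)):
        \lnot (r \land r): β-rule — branch into \lnot r  //  \lnot r.
          branch 1.1.1 (add \lnot r):
            × closes — contains both r and \lnot r.
          branch 1.1.2 (add \lnot r):
            × closes — contains both r and \lnot r.
      branch 1.2 (add \lnot u):
        \lnot (r \land r): β-rule — branch into \lnot r  //  \lnot r.
          branch 1.2.1 (add \lnot r):
            × closes — contains both r and \lnot r.
          branch 1.2.2 (add \lnot r):
            × closes — contains both r and \lnot r.
  branch 2 (add (((t \to q) \leftrightarrow s) \land u)):
    (((t \to q) \leftrightarrow s) \land u): α-rule — add ((t \to q) \leftrightarrow s), u.
    \lnot (((t \to q) \leftrightarrow s) \land u): β-rule — branch into \lnot ((t \to q) \leftrightarrow s)  //  \lnot u.
      branch 2.1 (add \lnot ((t \to q) \leftrightarrow s)):
        \lnot (r \land r): β-rule — branch into \lnot r  //  \lnot r.
          branch 2.1.1 (add \lnot r):
            ((t \to q) \leftrightarrow s): β-rule — branch into (t \to q), s  //  \lnot (t \to q), \lnot s.
              branch 2.1.1.1 (add (t \to q), s):
                \lnot ((t \to q) \leftrightarrow s): β-rule — branch into (t \to q), \lnot s  //  \lnot (t \to q), s.
                  branch 2.1.1.1.1 (add (t \to q), \lnot s):
                    × closes — contains both s and \lnot s.
                  branch 2.1.1.1.2 (add \lnot (t \to q), s):
                    \lnot (t \to q): α-rule — add t, \lnot q.
                    (t \to q): β-rule — branch into \lnot t  //  q.
                      branch 2.1.1.1.2.1 (add \lnot t):
                        × closes — contains both t and \lnot t.
                      branch 2.1.1.1.2.2 (add q):
                        × closes — contains both q and \lnot q.
              branch 2.1.1.2 (add \lnot (t \to q), \lnot s):
                \lnot (t \to q): α-rule — add t, \lnot q.
                \lnot ((t \to q) \leftrightarrow s): β-rule — branch into (t \to q), \lnot s  //  \lnot (t \to q), s.
                  branch 2.1.1.2.1 (add (t \to q), \lnot s):
                    (t \to q): β-rule — branch into \lnot t  //  q.
                      branch 2.1.1.2.1.1 (add \lnot t):
                        × closes — contains both t and \lnot t.
                      branch 2.1.1.2.1.2 (add q):
                        × closes — contains both q and \lnot q.
                  branch 2.1.1.2.2 (add \lnot (t \to q), s):
                    × closes — contains both s and \lnot s.
          branch 2.1.2 (add \lnot r):
            ((t \to q) \leftrightarrow s): β-rule — branch into (t \to q), s  //  \lnot (t \to q), \lnot s.
              branch 2.1.2.1 (add (t \to q), s):
                \lnot ((t \to q) \leftrightarrow s): β-rule — branch into (t \to q), \lnot s  //  \lnot (t \to q), s.
                  branch 2.1.2.1.1 (add (t \to q), \lnot s):
                    × closes — contains both s and \lnot s.
                  branch 2.1.2.1.2 (add \lnot (t \to q), s):
                    \lnot (t \to q): α-rule — add t, \lnot q.
                    (t \to q): β-rule — branch into \lnot t  //  q.
                      branch 2.1.2.1.2.1 (add \lnot t):
                        × closes — contains both t and \lnot t.
                      branch 2.1.2.1.2.2 (add q):
                        × closes — contains both q and \lnot q.
              branch 2.1.2.2 (add \lnot (t \to q), \lnot s):
                \lnot (t \to q): α-rule — add t, \lnot q.
                \lnot ((t \to q) \leftrightarrow s): β-rule — branch into (t \to q), \lnot s  //  \lnot (t \to q), s.
                  branch 2.1.2.2.1 (add (t \to q), \lnot s):
                    (t \to q): β-rule — branch into \lnot t  //  q.
                      branch 2.1.2.2.1.1 (add \lnot t):
                        × closes — contains both t and \lnot t.
                      branch 2.1.2.2.1.2 (add q):
                        × closes — contains both q and \lnot q.
                  branch 2.1.2.2.2 (add \lnot (t \to q), s):
                    × closes — contains both s and \lnot s.
      branch 2.2 (add \lnot u):
        × closes — contains both u and \lnot u.
All 17 branches close.
Every branch closed; the formula is unsatisfiable.

Unsatisfiable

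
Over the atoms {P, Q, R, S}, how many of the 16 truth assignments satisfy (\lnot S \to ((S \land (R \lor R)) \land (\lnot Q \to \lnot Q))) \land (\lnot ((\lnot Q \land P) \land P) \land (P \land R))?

1

Initial set: {((\lnot S \to ((S \land (R \lor R)) \land (\lnot Q \to \lnot Q))) \land (\lnot ((\lnot Q \land P) \land P) \land (P \land R)))}.
((\lnot S \to ((S \land (R \lor R)) \land (\lnot Q \to \lnot Q))) \land (\lnot ((\lnot Q \land P) \land P) \land (P \land R))): α-rule — add (\lnot S \to ((S \land (R \lor R)) \land (\lnot Q \to \lnot Q))), (\lnot ((\lnot Q \land P) \land P) \land (P \land R)).
(\lnot ((\lnot Q \land P) \land P) \land (P \land R)): α-rule — add \lnot ((\lnot Q \land P) \land P), (P \land R).
(P \land R): α-rule — add P, R.
(\lnot S \to ((S \land (R \lor R)) \land (\lnot Q \to \lnot Q))): β-rule — branch into \lnot \lnot S  //  ((S \land (R \lor R)) \land (\lnot Q \to \lnot Q)).
  branch 1 (add \lnot \lnot S):
    \lnot ((\lnot Q \land P) \land P): β-rule — branch into \lnot (\lnot Q \land P)  //  \lnot P.
      branch 1.1 (add \lnot (\lnot Q \land P)):
        \lnot (\lnot Q \land P): β-rule — branch into \lnot \lnot Q  //  \lnot P.
          branch 1.1.1 (add \lnot \lnot Q):
            ○ open, literals {P=true, Q=true, R=true, S=true}.
          branch 1.1.2 (add \lnot P):
            × closes — contains both P and \lnot P.
      branch 1.2 (add \lnot P):
        × closes — contains both P and \lnot P.
  branch 2 (add ((S \land (R \lor R)) \land (\lnot Q \to \lnot Q))):
    ((S \land (R \lor R)) \land (\lnot Q \to \lnot Q)): α-rule — add (S \land (R \lor R)), (\lnot Q \to \lnot Q).
    (S \land (R \lor R)): α-rule — add S, (R \lor R).
    \lnot ((\lnot Q \land P) \land P): β-rule — branch into \lnot (\lnot Q \land P)  //  \lnot P.
      branch 2.1 (add \lnot (\lnot Q \land P)):
        (\lnot Q \to \lnot Q): β-rule — branch into \lnot \lnot Q  //  \lnot Q.
          branch 2.1.1 (add \lnot \lnot Q):
            (R \lor R): β-rule — branch into R  //  R.
              branch 2.1.1.1 (add R):
                \lnot (\lnot Q \land P): β-rule — branch into \lnot \lnot Q  //  \lnot P.
                  branch 2.1.1.1.1 (add \lnot \lnot Q):
                    ○ open, literals {P=true, Q=true, R=true, S=true}.
                  branch 2.1.1.1.2 (add \lnot P):
                    × closes — contains both P and \lnot P.
              branch 2.1.1.2 (add R):
                \lnot (\lnot Q \land P): β-rule — branch into \lnot \lnot Q  //  \lnot P.
                  branch 2.1.1.2.1 (add \lnot \lnot Q):
                    ○ open, literals {P=true, Q=true, R=true, S=true}.
                  branch 2.1.1.2.2 (add \lnot P):
                    × closes — contains both P and \lnot P.
          branch 2.1.2 (add \lnot Q):
            (R \lor R): β-rule — branch into R  //  R.
              branch 2.1.2.1 (add R):
                \lnot (\lnot Q \land P): β-rule — branch into \lnot \lnot Q  //  \lnot P.
                  branch 2.1.2.1.1 (add \lnot \lnot Q):
                    × closes — contains both Q and \lnot Q.
                  branch 2.1.2.1.2 (add \lnot P):
                    × closes — contains both P and \lnot P.
              branch 2.1.2.2 (add R):
                \lnot (\lnot Q \land P): β-rule — branch into \lnot \lnot Q  //  \lnot P.
                  branch 2.1.2.2.1 (add \lnot \lnot Q):
                    × closes — contains both Q and \lnot Q.
                  branch 2.1.2.2.2 (add \lnot P):
                    × closes — contains both P and \lnot P.
      branch 2.2 (add \lnot P):
        × closes — contains both P and \lnot P.
9 branches closed, 3 open.
Each open branch fixes some atoms; the unmentioned ones are free. Counting distinct full assignments: branch {P=true, Q=true, R=true, S=true} (none free) contributes 1 new; branch {P=true, Q=true, R=true, S=true} (none free) contributes 0 new; branch {P=true, Q=true, R=true, S=true} (none free) contributes 0 new. Total: 1.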